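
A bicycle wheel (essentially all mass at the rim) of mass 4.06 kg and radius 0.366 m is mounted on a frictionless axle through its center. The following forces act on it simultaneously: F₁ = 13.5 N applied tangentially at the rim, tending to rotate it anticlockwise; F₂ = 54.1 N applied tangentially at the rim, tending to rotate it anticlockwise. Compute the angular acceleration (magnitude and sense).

I = MR² = (4.06)(0.366)² = 0.5439 kg·m².
Taking anticlockwise as positive: τ₁ = +(13.5)(0.366) = +4.941 N·m; τ₂ = +(54.1)(0.366) = +19.80 N·m.
Net torque τ = 24.74 N·m.
α = τ/I = 24.74/0.5439 = 45.49 rad/s².

α ≈ 45.5 rad/s², anticlockwise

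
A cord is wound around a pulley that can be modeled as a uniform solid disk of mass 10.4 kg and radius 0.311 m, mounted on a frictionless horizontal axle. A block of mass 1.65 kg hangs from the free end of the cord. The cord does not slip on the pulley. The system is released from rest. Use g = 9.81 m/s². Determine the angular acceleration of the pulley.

I = ½MR² = (1/2)(10.4)(0.311)² = 0.5029 kg·m².
Block: mg − T = ma. Pulley: TR = Iα. No-slip: a = αR, so T = (I/R²)a = 5.200·a.
Then mg = (m + 5.200)a, so a = (1.65)(9.81)/(1.65 + 5.200) = 2.363 m/s².
α = a/R = 2.363/0.311 = 7.598 rad/s².

α ≈ 7.60 rad/s²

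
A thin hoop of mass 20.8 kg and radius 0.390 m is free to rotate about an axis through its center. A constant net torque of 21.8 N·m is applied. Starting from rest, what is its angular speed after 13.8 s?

I = MR² = (20.8)(0.390)² = 3.164 kg·m².
α = τ/I = 21.8/3.164 = 6.891 rad/s².
ω = ω₀ + αt = 0 + (6.891)(13.8) = 95.09 rad/s.

ω ≈ 95.1 rad/s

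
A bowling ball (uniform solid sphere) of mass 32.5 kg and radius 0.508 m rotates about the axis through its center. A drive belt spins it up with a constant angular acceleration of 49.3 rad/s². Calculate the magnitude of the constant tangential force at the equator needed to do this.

I = (2/5)MR² = (2/5)(32.5)(0.508)² = 3.355 kg·m².
The required torque is τ = Iα = (3.355)(49.30) = 165.4 N·m.
A tangential force at the equator gives τ = FR, so F = τ/R = 165.4/0.508 = 325.6 N.

F ≈ 326 N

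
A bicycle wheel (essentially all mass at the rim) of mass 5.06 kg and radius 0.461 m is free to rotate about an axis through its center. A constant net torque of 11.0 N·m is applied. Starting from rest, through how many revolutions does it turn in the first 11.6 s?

≈ 110 revolutions

I = MR² = (5.06)(0.461)² = 1.075 kg·m².
α = τ/I = 11.0/1.075 = 10.23 rad/s².
θ = ½αt² = ½(10.23)(11.6)² = 688.2 rad.
Revolutions = θ/(2π) = 109.5.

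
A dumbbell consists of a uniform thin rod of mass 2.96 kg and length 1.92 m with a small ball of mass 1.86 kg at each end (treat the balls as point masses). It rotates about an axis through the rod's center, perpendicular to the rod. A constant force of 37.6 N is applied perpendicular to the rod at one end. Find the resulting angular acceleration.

I_rod = (1/12)ML² = (1/12)(2.96)(1.92)² = 0.9093 kg·m².
I_balls = 2·m·(L/2)² = 2(1.86)(0.9600)² = 3.428 kg·m².
Total I = 4.338 kg·m².
τ = F·(L/2) = (37.6)(0.960) = 36.10 N·m.
α = τ/I = 36.10/4.338 = 8.322 rad/s².

α ≈ 8.32 rad/s²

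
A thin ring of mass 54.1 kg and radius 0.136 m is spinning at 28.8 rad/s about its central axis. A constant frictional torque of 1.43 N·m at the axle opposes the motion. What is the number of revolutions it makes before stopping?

I = MR² = (54.1)(0.136)² = 1.001 kg·m².
The net torque has magnitude 1.43 N·m, opposing ω.
|α| = τ/I = 1.430/1.001 = 1.429 rad/s² (deceleration).
ω² = ω₀² − 2|α|θ with ω = 0 ⇒ θ = ω₀²/(2|α|) = 290.2 rad = 46.19 rev.

≈ 46.2 revolutions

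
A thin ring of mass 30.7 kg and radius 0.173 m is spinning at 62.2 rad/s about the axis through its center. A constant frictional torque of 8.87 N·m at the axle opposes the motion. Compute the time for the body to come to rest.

I = MR² = (30.7)(0.173)² = 0.9188 kg·m².
The net torque has magnitude 8.87 N·m, opposing ω.
|α| = τ/I = 8.870/0.9188 = 9.654 rad/s² (deceleration).
0 = ω₀ − |α|t ⇒ t = ω₀/|α| = 62.2/9.654 = 6.443 s.

t ≈ 6.44 s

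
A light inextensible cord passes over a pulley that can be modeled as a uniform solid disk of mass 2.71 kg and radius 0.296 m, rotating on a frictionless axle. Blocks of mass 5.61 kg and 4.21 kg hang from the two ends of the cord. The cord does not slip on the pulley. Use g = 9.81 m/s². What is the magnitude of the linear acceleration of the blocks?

I = ½MR² = (1/2)(2.71)(0.296)² = 0.1187 kg·m².
Heavier block: m₁g − T₁ = m₁a. Lighter block: T₂ − m₂g = m₂a.
Pulley: (T₁ − T₂)R = Iα = I(a/R), so T₁ − T₂ = (I/R²)a = (1/2)M_p a = 1.355·a.
Adding the three: (m₁ − m₂)g = (m₁ + m₂ + 1.355)a, so a = (5.61 − 4.21)(9.81)/(5.61 + 4.21 + 1.355) = 1.229 m/s².

a ≈ 1.23 m/s²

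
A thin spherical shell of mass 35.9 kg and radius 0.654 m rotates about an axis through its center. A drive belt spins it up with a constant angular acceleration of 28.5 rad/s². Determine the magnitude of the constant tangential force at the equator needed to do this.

F ≈ 446 N

I = (2/3)MR² = (2/3)(35.9)(0.654)² = 10.24 kg·m².
The required torque is τ = Iα = (10.24)(28.50) = 291.7 N·m.
A tangential force at the equator gives τ = FR, so F = τ/R = 291.7/0.654 = 446.1 N.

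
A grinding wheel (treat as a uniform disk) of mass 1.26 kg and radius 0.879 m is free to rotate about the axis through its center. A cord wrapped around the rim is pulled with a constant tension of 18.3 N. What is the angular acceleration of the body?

I = ½MR² = (1/2)(1.26)(0.879)² = 0.4868 kg·m².
τ = F R = (18.3)(0.879) = 16.09 N·m.
Newton's second law for rotation, τ = Iα, gives α = τ/I = 16.09/0.4868 = 33.05 rad/s².

α ≈ 33.0 rad/s²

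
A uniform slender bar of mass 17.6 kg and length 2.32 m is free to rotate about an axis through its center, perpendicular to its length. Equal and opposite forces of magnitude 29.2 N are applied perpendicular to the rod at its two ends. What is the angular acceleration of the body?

I = (1/12)ML² = (1/12)(17.6)(2.32)² = 7.894 kg·m².
The couple gives τ = F·(L/2) + F·(L/2) = F L = (29.2)(2.32) = 67.74 N·m.
Newton's second law for rotation, τ = Iα, gives α = τ/I = 67.74/7.894 = 8.582 rad/s².

α ≈ 8.58 rad/s²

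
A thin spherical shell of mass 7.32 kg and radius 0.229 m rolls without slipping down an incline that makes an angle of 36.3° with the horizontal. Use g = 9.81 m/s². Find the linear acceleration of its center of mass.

a ≈ 3.48 m/s²

Translation along the incline: Mg sinθ − f = Ma.
Rotation about the center: fR = Iα with I = (2/3)MR². No-slip gives a = αR, so f = (I/R²)a = (2/3)M a.
Substituting: Mg sinθ = (1 + 0.6667)Ma, so a = g sinθ/(1 + 0.6667) = (9.81) sin 36.3° / 1.667 = 3.485 m/s².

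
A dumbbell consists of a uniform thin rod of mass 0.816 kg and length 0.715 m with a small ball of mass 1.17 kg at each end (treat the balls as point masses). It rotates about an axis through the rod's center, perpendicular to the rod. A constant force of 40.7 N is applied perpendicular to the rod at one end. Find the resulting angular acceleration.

α ≈ 43.6 rad/s²

I_rod = (1/12)ML² = (1/12)(0.816)(0.715)² = 0.03476 kg·m².
I_balls = 2·m·(L/2)² = 2(1.17)(0.3575)² = 0.2991 kg·m².
Total I = 0.3338 kg·m².
τ = F·(L/2) = (40.7)(0.357) = 14.55 N·m.
α = τ/I = 14.55/0.3338 = 43.59 rad/s².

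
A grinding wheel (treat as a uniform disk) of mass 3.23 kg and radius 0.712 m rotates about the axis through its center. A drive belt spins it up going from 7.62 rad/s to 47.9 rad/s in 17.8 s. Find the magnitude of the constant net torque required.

I = ½MR² = (1/2)(3.23)(0.712)² = 0.8187 kg·m².
α = Δω/Δt = (47.9 − 7.62)/17.8 = 2.263 rad/s².
τ = Iα = (0.8187)(2.263) = 1.853 N·m.

τ ≈ 1.85 N·m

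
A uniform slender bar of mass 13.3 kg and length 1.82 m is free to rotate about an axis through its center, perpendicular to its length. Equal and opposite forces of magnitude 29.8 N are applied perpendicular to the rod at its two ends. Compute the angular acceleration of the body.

I = (1/12)ML² = (1/12)(13.3)(1.82)² = 3.671 kg·m².
The couple gives τ = F·(L/2) + F·(L/2) = F L = (29.8)(1.82) = 54.24 N·m.
Newton's second law for rotation, τ = Iα, gives α = τ/I = 54.24/3.671 = 14.77 rad/s².

α ≈ 14.8 rad/s²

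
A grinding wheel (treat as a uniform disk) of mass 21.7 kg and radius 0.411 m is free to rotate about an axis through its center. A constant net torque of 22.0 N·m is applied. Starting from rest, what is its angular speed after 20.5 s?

I = ½MR² = (1/2)(21.7)(0.411)² = 1.833 kg·m².
α = τ/I = 22.0/1.833 = 12.00 rad/s².
ω = ω₀ + αt = 0 + (12.00)(20.5) = 246.1 rad/s.

ω ≈ 246 rad/s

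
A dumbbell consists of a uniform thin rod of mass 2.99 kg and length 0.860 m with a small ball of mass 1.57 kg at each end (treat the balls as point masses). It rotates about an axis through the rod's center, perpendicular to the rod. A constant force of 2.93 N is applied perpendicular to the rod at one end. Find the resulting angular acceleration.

I_rod = (1/12)ML² = (1/12)(2.99)(0.860)² = 0.1843 kg·m².
I_balls = 2·m·(L/2)² = 2(1.57)(0.4300)² = 0.5806 kg·m².
Total I = 0.7649 kg·m².
τ = F·(L/2) = (2.93)(0.430) = 1.260 N·m.
α = τ/I = 1.260/0.7649 = 1.647 rad/s².

α ≈ 1.65 rad/s²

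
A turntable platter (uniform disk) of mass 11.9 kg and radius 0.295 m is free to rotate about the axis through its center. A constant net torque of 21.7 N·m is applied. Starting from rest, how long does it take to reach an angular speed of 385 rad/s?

I = ½MR² = (1/2)(11.9)(0.295)² = 0.5178 kg·m².
α = τ/I = 21.7/0.5178 = 41.91 rad/s².
ω = αt ⇒ t = ω/α = 385/41.91 = 9.187 s.

t ≈ 9.19 s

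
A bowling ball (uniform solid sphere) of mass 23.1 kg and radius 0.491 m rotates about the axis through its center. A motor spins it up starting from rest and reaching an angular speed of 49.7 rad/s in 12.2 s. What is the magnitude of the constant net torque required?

τ ≈ 9.07 N·m

I = (2/5)MR² = (2/5)(23.1)(0.491)² = 2.228 kg·m².
α = Δω/Δt = (49.7 − 0)/12.2 = 4.074 rad/s².
τ = Iα = (2.228)(4.074) = 9.075 N·m.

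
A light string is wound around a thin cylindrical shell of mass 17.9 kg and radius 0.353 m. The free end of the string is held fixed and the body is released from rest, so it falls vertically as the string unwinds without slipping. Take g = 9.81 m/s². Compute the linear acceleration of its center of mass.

a ≈ 4.91 m/s²

Translation: Mg − T = Ma. Rotation about the center: TR = Iα with I = MR².
With a = αR: T = (I/R²)a = M a, so Mg = (1 + 1.000)Ma.
a = g/(1 + 1.000) = 9.81/2.000 = 4.905 m/s².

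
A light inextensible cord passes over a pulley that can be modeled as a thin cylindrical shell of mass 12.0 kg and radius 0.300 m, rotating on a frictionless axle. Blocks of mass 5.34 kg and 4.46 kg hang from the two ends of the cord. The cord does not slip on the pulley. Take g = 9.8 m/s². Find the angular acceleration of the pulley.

α ≈ 1.32 rad/s²

I = MR² = (12.0)(0.300)² = 1.080 kg·m².
Heavier block: m₁g − T₁ = m₁a. Lighter block: T₂ − m₂g = m₂a.
Pulley: (T₁ − T₂)R = Iα = I(a/R), so T₁ − T₂ = (I/R²)a = 1·M_p a = 12.00·a.
Adding the three: (m₁ − m₂)g = (m₁ + m₂ + 12.00)a, so a = (5.34 − 4.46)(9.8)/(5.34 + 4.46 + 12.00) = 0.3956 m/s².
α = a/R = 0.3956/0.300 = 1.319 rad/s².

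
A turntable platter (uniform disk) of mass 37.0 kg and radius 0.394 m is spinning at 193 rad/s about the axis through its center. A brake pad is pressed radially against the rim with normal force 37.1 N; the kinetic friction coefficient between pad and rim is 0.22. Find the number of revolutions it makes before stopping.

I = ½MR² = (1/2)(37.0)(0.394)² = 2.872 kg·m².
Friction force f = μN = (0.22)(37.1) = 8.162 N at the rim; torque magnitude τ = fR = 3.216 N·m, opposing ω.
|α| = τ/I = 3.216/2.872 = 1.120 rad/s² (deceleration).
ω² = ω₀² − 2|α|θ with ω = 0 ⇒ θ = ω₀²/(2|α|) = 16630 rad = 2647 rev.

≈ 2650 revolutions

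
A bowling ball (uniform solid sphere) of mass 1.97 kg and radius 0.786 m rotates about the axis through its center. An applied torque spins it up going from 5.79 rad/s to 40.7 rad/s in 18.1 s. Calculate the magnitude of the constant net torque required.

I = (2/5)MR² = (2/5)(1.97)(0.786)² = 0.4868 kg·m².
α = Δω/Δt = (40.7 − 5.79)/18.1 = 1.929 rad/s².
τ = Iα = (0.4868)(1.929) = 0.9390 N·m.

τ ≈ 0.939 N·m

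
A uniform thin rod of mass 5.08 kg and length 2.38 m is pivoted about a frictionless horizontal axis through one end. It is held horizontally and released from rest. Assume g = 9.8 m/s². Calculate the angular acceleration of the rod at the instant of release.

α ≈ 6.18 rad/s²

About the pivot, I = (1/3)ML² = (1/3)(5.08)(2.38)² = 9.592 kg·m².
The weight acts at the center, a distance L/2 = 1.190 m from the pivot; τ = Mg(L/2) = 59.24 N·m.
α = τ/I = 59.24/9.592 = 6.176 rad/s².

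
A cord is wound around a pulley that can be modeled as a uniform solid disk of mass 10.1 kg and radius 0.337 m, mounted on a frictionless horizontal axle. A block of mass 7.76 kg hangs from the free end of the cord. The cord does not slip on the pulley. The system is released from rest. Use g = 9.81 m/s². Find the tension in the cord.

T ≈ 30.0 N

I = ½MR² = (1/2)(10.1)(0.337)² = 0.5735 kg·m².
Block: mg − T = ma. Pulley: TR = Iα. No-slip: a = αR, so T = (I/R²)a = 5.050·a.
Then mg = (m + 5.050)a, so a = (7.76)(9.81)/(7.76 + 5.050) = 5.943 m/s².
T = 5.050·a = 30.01 N.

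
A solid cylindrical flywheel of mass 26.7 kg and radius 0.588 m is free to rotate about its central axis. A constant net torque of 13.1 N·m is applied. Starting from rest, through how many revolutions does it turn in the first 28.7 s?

I = ½MR² = (1/2)(26.7)(0.588)² = 4.616 kg·m².
α = τ/I = 13.1/4.616 = 2.838 rad/s².
θ = ½αt² = ½(2.838)(28.7)² = 1169 rad.
Revolutions = θ/(2π) = 186.0.

≈ 186 revolutions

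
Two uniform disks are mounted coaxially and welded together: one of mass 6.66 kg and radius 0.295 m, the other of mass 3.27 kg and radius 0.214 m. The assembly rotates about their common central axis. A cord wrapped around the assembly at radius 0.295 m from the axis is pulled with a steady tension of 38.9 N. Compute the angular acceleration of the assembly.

α ≈ 31.5 rad/s²

I = ½M₁R₁² + ½M₂R₂² = ½(6.66)(0.295)² + ½(3.27)(0.214)² = 0.3647 kg·m².
τ = F r = (38.9)(0.295) = 11.48 N·m.
α = τ/I = 11.48/0.3647 = 31.47 rad/s².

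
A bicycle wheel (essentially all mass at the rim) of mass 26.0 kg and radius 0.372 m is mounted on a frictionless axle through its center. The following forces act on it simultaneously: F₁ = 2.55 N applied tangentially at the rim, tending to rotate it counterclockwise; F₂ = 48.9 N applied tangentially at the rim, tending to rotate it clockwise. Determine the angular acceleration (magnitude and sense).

α ≈ 4.79 rad/s², clockwise

I = MR² = (26.0)(0.372)² = 3.598 kg·m².
Taking counterclockwise as positive: τ₁ = +(2.55)(0.372) = +0.9486 N·m; τ₂ = −(48.9)(0.372) = −18.19 N·m.
Net torque τ = -17.24 N·m.
α = τ/I = -17.24/3.598 = -4.792 rad/s².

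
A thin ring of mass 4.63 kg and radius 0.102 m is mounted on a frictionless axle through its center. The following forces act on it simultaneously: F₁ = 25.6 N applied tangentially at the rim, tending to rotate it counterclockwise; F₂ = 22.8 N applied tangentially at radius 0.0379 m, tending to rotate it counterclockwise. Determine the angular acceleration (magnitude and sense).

I = MR² = (4.63)(0.102)² = 0.04817 kg·m².
Taking counterclockwise as positive: τ₁ = +(25.6)(0.102) = +2.611 N·m; τ₂ = +(22.8)(0.0379) = +0.8641 N·m.
Net torque τ = 3.475 N·m.
α = τ/I = 3.475/0.04817 = 72.15 rad/s².

α ≈ 72.1 rad/s², counterclockwise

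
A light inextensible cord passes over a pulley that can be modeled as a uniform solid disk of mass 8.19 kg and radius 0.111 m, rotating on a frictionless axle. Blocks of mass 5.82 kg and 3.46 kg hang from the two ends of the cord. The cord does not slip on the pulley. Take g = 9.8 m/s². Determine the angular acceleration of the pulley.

α ≈ 15.6 rad/s²

I = ½MR² = (1/2)(8.19)(0.111)² = 0.05045 kg·m².
Heavier block: m₁g − T₁ = m₁a. Lighter block: T₂ − m₂g = m₂a.
Pulley: (T₁ − T₂)R = Iα = I(a/R), so T₁ − T₂ = (I/R²)a = (1/2)M_p a = 4.095·a.
Adding the three: (m₁ − m₂)g = (m₁ + m₂ + 4.095)a, so a = (5.82 − 3.46)(9.8)/(5.82 + 3.46 + 4.095) = 1.729 m/s².
α = a/R = 1.729/0.111 = 15.58 rad/s².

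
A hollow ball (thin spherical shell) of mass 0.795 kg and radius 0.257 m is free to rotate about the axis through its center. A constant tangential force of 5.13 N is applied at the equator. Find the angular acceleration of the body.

α ≈ 37.7 rad/s²

I = (2/3)MR² = (2/3)(0.795)(0.257)² = 0.03501 kg·m².
τ = F R = (5.13)(0.257) = 1.318 N·m.
Newton's second law for rotation, τ = Iα, gives α = τ/I = 1.318/0.03501 = 37.66 rad/s².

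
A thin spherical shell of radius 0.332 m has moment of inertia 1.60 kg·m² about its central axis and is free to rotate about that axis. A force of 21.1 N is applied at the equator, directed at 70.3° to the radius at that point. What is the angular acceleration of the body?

α ≈ 4.12 rad/s²

Only the tangential component produces torque: τ = F R sinθ = (21.1)(0.332) sin 70.3° = 6.595 N·m.
From τ = Iα: α = 6.595/1.600 = 4.122 rad/s².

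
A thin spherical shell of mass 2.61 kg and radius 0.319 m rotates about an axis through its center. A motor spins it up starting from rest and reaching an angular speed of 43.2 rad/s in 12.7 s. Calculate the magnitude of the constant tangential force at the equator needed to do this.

I = (2/3)MR² = (2/3)(2.61)(0.319)² = 0.1771 kg·m².
α = Δω/Δt = (43.2 − 0)/12.7 = 3.402 rad/s².
The required torque is τ = Iα = (0.1771)(3.402) = 0.6023 N·m.
A tangential force at the equator gives τ = FR, so F = τ/R = 0.6023/0.319 = 1.888 N.

F ≈ 1.89 N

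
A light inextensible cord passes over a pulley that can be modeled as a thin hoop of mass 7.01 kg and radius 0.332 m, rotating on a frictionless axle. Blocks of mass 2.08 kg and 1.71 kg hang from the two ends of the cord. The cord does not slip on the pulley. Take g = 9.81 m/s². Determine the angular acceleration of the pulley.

α ≈ 1.01 rad/s²

I = MR² = (7.01)(0.332)² = 0.7727 kg·m².
Heavier block: m₁g − T₁ = m₁a. Lighter block: T₂ − m₂g = m₂a.
Pulley: (T₁ − T₂)R = Iα = I(a/R), so T₁ − T₂ = (I/R²)a = 1·M_p a = 7.010·a.
Adding the three: (m₁ − m₂)g = (m₁ + m₂ + 7.010)a, so a = (2.08 − 1.71)(9.81)/(2.08 + 1.71 + 7.010) = 0.3361 m/s².
α = a/R = 0.3361/0.332 = 1.012 rad/s².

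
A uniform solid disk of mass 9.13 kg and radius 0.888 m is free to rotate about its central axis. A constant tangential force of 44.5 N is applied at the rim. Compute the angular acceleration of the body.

α ≈ 11.0 rad/s²

I = ½MR² = (1/2)(9.13)(0.888)² = 3.600 kg·m².
τ = F R = (44.5)(0.888) = 39.52 N·m.
Newton's second law for rotation, τ = Iα, gives α = τ/I = 39.52/3.600 = 10.98 rad/s².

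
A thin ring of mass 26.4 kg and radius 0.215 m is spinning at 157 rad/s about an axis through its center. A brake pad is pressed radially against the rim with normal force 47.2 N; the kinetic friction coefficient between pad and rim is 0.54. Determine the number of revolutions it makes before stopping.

I = MR² = (26.4)(0.215)² = 1.220 kg·m².
Friction force f = μN = (0.54)(47.2) = 25.49 N at the rim; torque magnitude τ = fR = 5.480 N·m, opposing ω.
|α| = τ/I = 5.480/1.220 = 4.490 rad/s² (deceleration).
ω² = ω₀² − 2|α|θ with ω = 0 ⇒ θ = ω₀²/(2|α|) = 2745 rad = 436.8 rev.

≈ 437 revolutions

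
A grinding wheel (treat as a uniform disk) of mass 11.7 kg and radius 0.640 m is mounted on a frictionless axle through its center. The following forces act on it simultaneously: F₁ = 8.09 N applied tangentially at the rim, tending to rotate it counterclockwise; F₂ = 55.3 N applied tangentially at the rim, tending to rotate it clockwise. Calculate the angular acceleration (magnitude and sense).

α ≈ 12.6 rad/s², clockwise

I = ½MR² = (1/2)(11.7)(0.640)² = 2.396 kg·m².
Taking counterclockwise as positive: τ₁ = +(8.09)(0.640) = +5.178 N·m; τ₂ = −(55.3)(0.640) = −35.39 N·m.
Net torque τ = -30.21 N·m.
α = τ/I = -30.21/2.396 = -12.61 rad/s².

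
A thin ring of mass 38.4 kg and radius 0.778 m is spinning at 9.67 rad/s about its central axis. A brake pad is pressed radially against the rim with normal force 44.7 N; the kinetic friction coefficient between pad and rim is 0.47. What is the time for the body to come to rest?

I = MR² = (38.4)(0.778)² = 23.24 kg·m².
Friction force f = μN = (0.47)(44.7) = 21.01 N at the rim; torque magnitude τ = fR = 16.35 N·m, opposing ω.
|α| = τ/I = 16.35/23.24 = 0.7032 rad/s² (deceleration).
0 = ω₀ − |α|t ⇒ t = ω₀/|α| = 9.67/0.7032 = 13.75 s.

t ≈ 13.8 s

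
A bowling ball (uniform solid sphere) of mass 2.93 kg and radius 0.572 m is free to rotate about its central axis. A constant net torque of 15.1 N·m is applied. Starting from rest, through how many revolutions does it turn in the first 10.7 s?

≈ 359 revolutions

I = (2/5)MR² = (2/5)(2.93)(0.572)² = 0.3835 kg·m².
α = τ/I = 15.1/0.3835 = 39.38 rad/s².
θ = ½αt² = ½(39.38)(10.7)² = 2254 rad.
Revolutions = θ/(2π) = 358.8.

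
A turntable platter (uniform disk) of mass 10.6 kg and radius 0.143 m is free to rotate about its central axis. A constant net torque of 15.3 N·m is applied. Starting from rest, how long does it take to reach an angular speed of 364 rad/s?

t ≈ 2.58 s

I = ½MR² = (1/2)(10.6)(0.143)² = 0.1084 kg·m².
α = τ/I = 15.3/0.1084 = 141.2 rad/s².
ω = αt ⇒ t = ω/α = 364/141.2 = 2.578 s.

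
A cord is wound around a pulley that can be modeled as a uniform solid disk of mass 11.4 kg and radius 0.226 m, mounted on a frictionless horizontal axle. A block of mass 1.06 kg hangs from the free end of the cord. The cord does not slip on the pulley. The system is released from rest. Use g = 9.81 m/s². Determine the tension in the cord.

I = ½MR² = (1/2)(11.4)(0.226)² = 0.2911 kg·m².
Block: mg − T = ma. Pulley: TR = Iα. No-slip: a = αR, so T = (I/R²)a = 5.700·a.
Then mg = (m + 5.700)a, so a = (1.06)(9.81)/(1.06 + 5.700) = 1.538 m/s².
T = 5.700·a = 8.768 N.

T ≈ 8.77 N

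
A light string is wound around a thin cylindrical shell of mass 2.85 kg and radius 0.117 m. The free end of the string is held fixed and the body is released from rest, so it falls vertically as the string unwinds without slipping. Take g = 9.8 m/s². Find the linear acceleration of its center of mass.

a ≈ 4.90 m/s²

Translation: Mg − T = Ma. Rotation about the center: TR = Iα with I = MR².
With a = αR: T = (I/R²)a = M a, so Mg = (1 + 1.000)Ma.
a = g/(1 + 1.000) = 9.8/2.000 = 4.900 m/s².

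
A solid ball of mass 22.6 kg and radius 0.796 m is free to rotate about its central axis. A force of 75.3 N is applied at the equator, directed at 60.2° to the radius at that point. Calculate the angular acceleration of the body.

I = (2/5)MR² = (2/5)(22.6)(0.796)² = 5.728 kg·m².
Only the tangential component produces torque: τ = F R sinθ = (75.3)(0.796) sin 60.2° = 52.01 N·m.
From τ = Iα: α = 52.01/5.728 = 9.081 rad/s².

α ≈ 9.08 rad/s²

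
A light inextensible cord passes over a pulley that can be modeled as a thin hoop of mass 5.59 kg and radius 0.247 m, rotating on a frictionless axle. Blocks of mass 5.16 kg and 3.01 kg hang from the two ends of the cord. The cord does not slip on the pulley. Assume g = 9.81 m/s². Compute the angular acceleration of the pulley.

I = MR² = (5.59)(0.247)² = 0.3410 kg·m².
Heavier block: m₁g − T₁ = m₁a. Lighter block: T₂ − m₂g = m₂a.
Pulley: (T₁ − T₂)R = Iα = I(a/R), so T₁ − T₂ = (I/R²)a = 1·M_p a = 5.590·a.
Adding the three: (m₁ − m₂)g = (m₁ + m₂ + 5.590)a, so a = (5.16 − 3.01)(9.81)/(5.16 + 3.01 + 5.590) = 1.533 m/s².
α = a/R = 1.533/0.247 = 6.206 rad/s².

α ≈ 6.21 rad/s²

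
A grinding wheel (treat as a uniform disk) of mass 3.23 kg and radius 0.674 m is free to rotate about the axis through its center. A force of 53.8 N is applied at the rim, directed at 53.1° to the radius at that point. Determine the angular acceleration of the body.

I = ½MR² = (1/2)(3.23)(0.674)² = 0.7337 kg·m².
Only the tangential component produces torque: τ = F R sinθ = (53.8)(0.674) sin 53.1° = 29.00 N·m.
From τ = Iα: α = 29.00/0.7337 = 39.52 rad/s².

α ≈ 39.5 rad/s²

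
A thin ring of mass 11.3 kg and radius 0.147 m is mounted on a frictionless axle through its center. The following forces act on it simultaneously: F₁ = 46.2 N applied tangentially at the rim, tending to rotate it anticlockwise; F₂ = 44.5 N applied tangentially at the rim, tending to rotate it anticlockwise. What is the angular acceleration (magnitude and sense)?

I = MR² = (11.3)(0.147)² = 0.2442 kg·m².
Taking anticlockwise as positive: τ₁ = +(46.2)(0.147) = +6.791 N·m; τ₂ = +(44.5)(0.147) = +6.541 N·m.
Net torque τ = 13.33 N·m.
α = τ/I = 13.33/0.2442 = 54.60 rad/s².

α ≈ 54.6 rad/s², anticlockwise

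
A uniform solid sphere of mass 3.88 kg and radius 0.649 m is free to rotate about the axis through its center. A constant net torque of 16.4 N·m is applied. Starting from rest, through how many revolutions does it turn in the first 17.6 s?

≈ 618 revolutions

I = (2/5)MR² = (2/5)(3.88)(0.649)² = 0.6537 kg·m².
α = τ/I = 16.4/0.6537 = 25.09 rad/s².
θ = ½αt² = ½(25.09)(17.6)² = 3886 rad.
Revolutions = θ/(2π) = 618.4.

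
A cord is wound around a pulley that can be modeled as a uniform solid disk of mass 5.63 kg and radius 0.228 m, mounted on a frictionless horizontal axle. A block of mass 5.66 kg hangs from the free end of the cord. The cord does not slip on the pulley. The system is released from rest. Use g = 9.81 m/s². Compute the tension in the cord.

T ≈ 18.4 N

I = ½MR² = (1/2)(5.63)(0.228)² = 0.1463 kg·m².
Block: mg − T = ma. Pulley: TR = Iα. No-slip: a = αR, so T = (I/R²)a = 2.815·a.
Then mg = (m + 2.815)a, so a = (5.66)(9.81)/(5.66 + 2.815) = 6.552 m/s².
T = 2.815·a = 18.44 N.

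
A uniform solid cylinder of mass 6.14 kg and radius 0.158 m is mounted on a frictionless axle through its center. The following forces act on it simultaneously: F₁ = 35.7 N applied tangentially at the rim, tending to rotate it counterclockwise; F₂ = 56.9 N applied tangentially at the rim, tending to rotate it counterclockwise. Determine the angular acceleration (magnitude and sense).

α ≈ 191 rad/s², counterclockwise

I = ½MR² = (1/2)(6.14)(0.158)² = 0.07664 kg·m².
Taking counterclockwise as positive: τ₁ = +(35.7)(0.158) = +5.641 N·m; τ₂ = +(56.9)(0.158) = +8.990 N·m.
Net torque τ = 14.63 N·m.
α = τ/I = 14.63/0.07664 = 190.9 rad/s².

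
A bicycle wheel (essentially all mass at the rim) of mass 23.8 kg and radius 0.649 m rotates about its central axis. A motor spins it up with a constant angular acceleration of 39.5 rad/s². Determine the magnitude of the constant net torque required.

I = MR² = (23.8)(0.649)² = 10.02 kg·m².
τ = Iα = (10.02)(39.50) = 396.0 N·m.

τ ≈ 396 N·m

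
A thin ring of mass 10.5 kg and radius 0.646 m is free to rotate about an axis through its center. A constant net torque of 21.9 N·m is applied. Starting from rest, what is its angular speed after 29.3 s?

I = MR² = (10.5)(0.646)² = 4.382 kg·m².
α = τ/I = 21.9/4.382 = 4.998 rad/s².
ω = ω₀ + αt = 0 + (4.998)(29.3) = 146.4 rad/s.

ω ≈ 146 rad/s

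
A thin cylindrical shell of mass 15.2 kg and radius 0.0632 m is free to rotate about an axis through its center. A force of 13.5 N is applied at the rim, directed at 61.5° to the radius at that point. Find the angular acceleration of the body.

α ≈ 12.4 rad/s²

I = MR² = (15.2)(0.0632)² = 0.06071 kg·m².
Only the tangential component produces torque: τ = F R sinθ = (13.5)(0.0632) sin 61.5° = 0.7498 N·m.
From τ = Iα: α = 0.7498/0.06071 = 12.35 rad/s².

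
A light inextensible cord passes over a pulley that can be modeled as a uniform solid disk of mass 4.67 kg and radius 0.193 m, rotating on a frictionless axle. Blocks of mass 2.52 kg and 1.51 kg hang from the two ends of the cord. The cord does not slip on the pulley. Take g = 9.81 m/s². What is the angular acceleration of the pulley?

α ≈ 8.07 rad/s²

I = ½MR² = (1/2)(4.67)(0.193)² = 0.08698 kg·m².
Heavier block: m₁g − T₁ = m₁a. Lighter block: T₂ − m₂g = m₂a.
Pulley: (T₁ − T₂)R = Iα = I(a/R), so T₁ − T₂ = (I/R²)a = (1/2)M_p a = 2.335·a.
Adding the three: (m₁ − m₂)g = (m₁ + m₂ + 2.335)a, so a = (2.52 − 1.51)(9.81)/(2.52 + 1.51 + 2.335) = 1.557 m/s².
α = a/R = 1.557/0.193 = 8.066 rad/s².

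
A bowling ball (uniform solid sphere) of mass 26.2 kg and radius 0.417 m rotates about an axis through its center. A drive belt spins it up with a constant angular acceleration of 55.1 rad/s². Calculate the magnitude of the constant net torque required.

τ ≈ 100 N·m

I = (2/5)MR² = (2/5)(26.2)(0.417)² = 1.822 kg·m².
τ = Iα = (1.822)(55.10) = 100.4 N·m.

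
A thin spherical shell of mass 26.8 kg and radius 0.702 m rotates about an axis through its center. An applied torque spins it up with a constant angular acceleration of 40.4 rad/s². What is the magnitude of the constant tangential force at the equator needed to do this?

I = (2/3)MR² = (2/3)(26.8)(0.702)² = 8.805 kg·m².
The required torque is τ = Iα = (8.805)(40.40) = 355.7 N·m.
A tangential force at the equator gives τ = FR, so F = τ/R = 355.7/0.702 = 506.7 N.

F ≈ 507 N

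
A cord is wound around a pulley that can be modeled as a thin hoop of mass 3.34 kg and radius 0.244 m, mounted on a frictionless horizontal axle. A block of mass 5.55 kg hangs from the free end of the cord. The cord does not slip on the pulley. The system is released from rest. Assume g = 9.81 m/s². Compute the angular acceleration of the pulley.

I = MR² = (3.34)(0.244)² = 0.1989 kg·m².
Block: mg − T = ma. Pulley: TR = Iα. No-slip: a = αR, so T = (I/R²)a = 3.340·a.
Then mg = (m + 3.340)a, so a = (5.55)(9.81)/(5.55 + 3.340) = 6.124 m/s².
α = a/R = 6.124/0.244 = 25.10 rad/s².

α ≈ 25.1 rad/s²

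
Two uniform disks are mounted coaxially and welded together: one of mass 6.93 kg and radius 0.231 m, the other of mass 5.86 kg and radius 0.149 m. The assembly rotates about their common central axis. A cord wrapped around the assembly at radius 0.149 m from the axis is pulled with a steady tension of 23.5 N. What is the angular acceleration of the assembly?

α ≈ 14.0 rad/s²

I = ½M₁R₁² + ½M₂R₂² = ½(6.93)(0.231)² + ½(5.86)(0.149)² = 0.2499 kg·m².
τ = F r = (23.5)(0.149) = 3.502 N·m.
α = τ/I = 3.502/0.2499 = 14.01 rad/s².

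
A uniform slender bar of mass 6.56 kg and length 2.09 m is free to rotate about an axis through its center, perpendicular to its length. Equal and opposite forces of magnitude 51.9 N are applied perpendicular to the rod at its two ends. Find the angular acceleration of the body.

I = (1/12)ML² = (1/12)(6.56)(2.09)² = 2.388 kg·m².
The couple gives τ = F·(L/2) + F·(L/2) = F L = (51.9)(2.09) = 108.5 N·m.
From τ = Iα: α = 108.5/2.388 = 45.43 rad/s².

α ≈ 45.4 rad/s²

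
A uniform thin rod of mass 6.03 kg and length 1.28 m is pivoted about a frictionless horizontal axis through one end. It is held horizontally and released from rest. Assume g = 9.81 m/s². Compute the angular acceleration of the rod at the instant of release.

α ≈ 11.5 rad/s²

About the pivot, I = (1/3)ML² = (1/3)(6.03)(1.28)² = 3.293 kg·m².
The weight acts at the center, a distance L/2 = 0.6400 m from the pivot; τ = Mg(L/2) = 37.86 N·m.
α = τ/I = 37.86/3.293 = 11.50 rad/s².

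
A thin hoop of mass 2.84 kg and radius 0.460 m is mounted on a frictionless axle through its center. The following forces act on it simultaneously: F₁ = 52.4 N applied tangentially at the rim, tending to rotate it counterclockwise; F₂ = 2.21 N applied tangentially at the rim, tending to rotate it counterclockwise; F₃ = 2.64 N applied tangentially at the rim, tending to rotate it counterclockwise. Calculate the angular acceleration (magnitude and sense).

I = MR² = (2.84)(0.460)² = 0.6009 kg·m².
Taking counterclockwise as positive: τ₁ = +(52.4)(0.460) = +24.10 N·m; τ₂ = +(2.21)(0.460) = +1.017 N·m; τ₃ = +(2.64)(0.460) = +1.214 N·m.
Net torque τ = 26.34 N·m.
α = τ/I = 26.34/0.6009 = 43.82 rad/s².

α ≈ 43.8 rad/s², counterclockwise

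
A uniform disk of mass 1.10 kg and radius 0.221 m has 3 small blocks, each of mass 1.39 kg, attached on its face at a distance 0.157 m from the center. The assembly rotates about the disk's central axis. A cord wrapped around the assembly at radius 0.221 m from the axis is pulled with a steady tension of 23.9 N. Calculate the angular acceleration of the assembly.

α ≈ 40.7 rad/s²

I_disk = ½MR² = ½(1.10)(0.221)² = 0.02686 kg·m².
I_blocks = 3·m·r² = 3(1.39)(0.157)² = 0.1028 kg·m².
Total I = 0.1296 kg·m².
τ = F r = (23.9)(0.221) = 5.282 N·m.
α = τ/I = 5.282/0.1296 = 40.74 rad/s².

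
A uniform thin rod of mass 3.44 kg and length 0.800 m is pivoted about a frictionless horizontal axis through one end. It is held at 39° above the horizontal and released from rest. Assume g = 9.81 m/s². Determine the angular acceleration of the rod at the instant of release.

α ≈ 14.3 rad/s²

About the pivot, I = (1/3)ML² = (1/3)(3.44)(0.800)² = 0.7339 kg·m².
The weight acts at the center, a distance L/2 = 0.4000 m from the pivot; τ = Mg(L/2) cos 39° = 10.49 N·m.
α = τ/I = 10.49/0.7339 = 14.29 rad/s².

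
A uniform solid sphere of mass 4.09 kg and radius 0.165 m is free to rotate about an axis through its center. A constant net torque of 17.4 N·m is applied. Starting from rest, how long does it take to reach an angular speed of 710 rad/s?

I = (2/5)MR² = (2/5)(4.09)(0.165)² = 0.04454 kg·m².
α = τ/I = 17.4/0.04454 = 390.7 rad/s².
ω = αt ⇒ t = ω/α = 710/390.7 = 1.817 s.

t ≈ 1.82 s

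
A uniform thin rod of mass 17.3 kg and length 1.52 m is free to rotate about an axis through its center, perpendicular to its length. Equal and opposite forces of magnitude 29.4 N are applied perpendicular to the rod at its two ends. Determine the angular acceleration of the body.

I = (1/12)ML² = (1/12)(17.3)(1.52)² = 3.331 kg·m².
The couple gives τ = F·(L/2) + F·(L/2) = F L = (29.4)(1.52) = 44.69 N·m.
Newton's second law for rotation, τ = Iα, gives α = τ/I = 44.69/3.331 = 13.42 rad/s².

α ≈ 13.4 rad/s²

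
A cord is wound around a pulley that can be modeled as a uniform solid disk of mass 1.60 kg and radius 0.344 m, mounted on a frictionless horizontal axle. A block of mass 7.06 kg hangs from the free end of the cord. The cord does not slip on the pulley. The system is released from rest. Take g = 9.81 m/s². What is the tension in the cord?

I = ½MR² = (1/2)(1.60)(0.344)² = 0.09467 kg·m².
Block: mg − T = ma. Pulley: TR = Iα. No-slip: a = αR, so T = (I/R²)a = 0.8000·a.
Then mg = (m + 0.8000)a, so a = (7.06)(9.81)/(7.06 + 0.8000) = 8.812 m/s².
T = 0.8000·a = 7.049 N.

T ≈ 7.05 N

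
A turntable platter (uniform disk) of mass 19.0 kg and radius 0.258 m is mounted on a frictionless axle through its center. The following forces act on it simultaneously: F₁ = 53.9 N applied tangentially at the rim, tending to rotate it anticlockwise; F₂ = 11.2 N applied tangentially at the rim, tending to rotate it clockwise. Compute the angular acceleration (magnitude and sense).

I = ½MR² = (1/2)(19.0)(0.258)² = 0.6324 kg·m².
Taking anticlockwise as positive: τ₁ = +(53.9)(0.258) = +13.91 N·m; τ₂ = −(11.2)(0.258) = −2.890 N·m.
Net torque τ = 11.02 N·m.
α = τ/I = 11.02/0.6324 = 17.42 rad/s².

α ≈ 17.4 rad/s², anticlockwise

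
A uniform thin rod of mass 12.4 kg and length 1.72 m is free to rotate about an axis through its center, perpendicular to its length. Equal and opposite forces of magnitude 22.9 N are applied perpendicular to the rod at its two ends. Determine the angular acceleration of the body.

α ≈ 12.9 rad/s²

I = (1/12)ML² = (1/12)(12.4)(1.72)² = 3.057 kg·m².
The couple gives τ = F·(L/2) + F·(L/2) = F L = (22.9)(1.72) = 39.39 N·m.
Newton's second law for rotation, τ = Iα, gives α = τ/I = 39.39/3.057 = 12.88 rad/s².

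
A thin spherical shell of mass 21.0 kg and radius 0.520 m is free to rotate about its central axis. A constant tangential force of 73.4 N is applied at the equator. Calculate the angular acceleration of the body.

α ≈ 10.1 rad/s²

I = (2/3)MR² = (2/3)(21.0)(0.520)² = 3.786 kg·m².
τ = F R = (73.4)(0.520) = 38.17 N·m.
Newton's second law for rotation, τ = Iα, gives α = τ/I = 38.17/3.786 = 10.08 rad/s².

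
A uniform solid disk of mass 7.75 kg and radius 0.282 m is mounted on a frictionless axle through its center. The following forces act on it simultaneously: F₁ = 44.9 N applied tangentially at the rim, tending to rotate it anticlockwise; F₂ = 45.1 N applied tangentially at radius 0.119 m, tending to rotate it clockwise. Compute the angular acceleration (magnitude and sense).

α ≈ 23.7 rad/s², anticlockwise

I = ½MR² = (1/2)(7.75)(0.282)² = 0.3082 kg·m².
Taking anticlockwise as positive: τ₁ = +(44.9)(0.282) = +12.66 N·m; τ₂ = −(45.1)(0.119) = −5.367 N·m.
Net torque τ = 7.295 N·m.
α = τ/I = 7.295/0.3082 = 23.67 rad/s².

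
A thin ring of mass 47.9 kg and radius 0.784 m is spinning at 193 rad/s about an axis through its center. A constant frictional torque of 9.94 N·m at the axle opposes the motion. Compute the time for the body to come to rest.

t ≈ 572 s

I = MR² = (47.9)(0.784)² = 29.44 kg·m².
The net torque has magnitude 9.94 N·m, opposing ω.
|α| = τ/I = 9.940/29.44 = 0.3376 rad/s² (deceleration).
0 = ω₀ − |α|t ⇒ t = ω₀/|α| = 193/0.3376 = 571.7 s.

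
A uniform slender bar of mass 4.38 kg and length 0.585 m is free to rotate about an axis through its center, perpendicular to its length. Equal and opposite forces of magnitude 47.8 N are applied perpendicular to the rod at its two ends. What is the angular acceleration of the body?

α ≈ 224 rad/s²

I = (1/12)ML² = (1/12)(4.38)(0.585)² = 0.1249 kg·m².
The couple gives τ = F·(L/2) + F·(L/2) = F L = (47.8)(0.585) = 27.96 N·m.
From τ = Iα: α = 27.96/0.1249 = 223.9 rad/s².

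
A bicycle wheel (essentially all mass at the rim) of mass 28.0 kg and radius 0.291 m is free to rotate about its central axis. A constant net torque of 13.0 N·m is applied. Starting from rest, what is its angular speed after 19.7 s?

ω ≈ 108 rad/s

I = MR² = (28.0)(0.291)² = 2.371 kg·m².
α = τ/I = 13.0/2.371 = 5.483 rad/s².
ω = ω₀ + αt = 0 + (5.483)(19.7) = 108.0 rad/s.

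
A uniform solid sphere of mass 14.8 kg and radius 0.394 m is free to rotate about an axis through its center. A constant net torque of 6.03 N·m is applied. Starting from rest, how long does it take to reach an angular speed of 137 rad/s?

I = (2/5)MR² = (2/5)(14.8)(0.394)² = 0.9190 kg·m².
α = τ/I = 6.03/0.9190 = 6.562 rad/s².
ω = αt ⇒ t = ω/α = 137/6.562 = 20.88 s.

t ≈ 20.9 s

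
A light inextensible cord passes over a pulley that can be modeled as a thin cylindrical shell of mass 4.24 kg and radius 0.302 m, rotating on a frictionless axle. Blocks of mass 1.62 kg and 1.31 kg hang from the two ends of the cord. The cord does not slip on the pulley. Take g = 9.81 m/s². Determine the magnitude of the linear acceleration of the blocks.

I = MR² = (4.24)(0.302)² = 0.3867 kg·m².
Heavier block: m₁g − T₁ = m₁a. Lighter block: T₂ − m₂g = m₂a.
Pulley: (T₁ − T₂)R = Iα = I(a/R), so T₁ − T₂ = (I/R²)a = 1·M_p a = 4.240·a.
Adding the three: (m₁ − m₂)g = (m₁ + m₂ + 4.240)a, so a = (1.62 − 1.31)(9.81)/(1.62 + 1.31 + 4.240) = 0.4241 m/s².

a ≈ 0.424 m/s²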